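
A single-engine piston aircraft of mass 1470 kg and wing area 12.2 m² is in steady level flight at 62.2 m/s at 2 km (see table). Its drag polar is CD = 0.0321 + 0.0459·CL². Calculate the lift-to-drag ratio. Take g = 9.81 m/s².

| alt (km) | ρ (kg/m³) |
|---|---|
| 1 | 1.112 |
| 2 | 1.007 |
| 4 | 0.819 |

At 2 km, from the table: ρ = 1.007 kg/m³.
Weight W = mg = 1470 × 9.81 = 14421 N; in level flight L = W.
Dynamic pressure q = 0.5 × 1.007 × 62.2² = 1948 Pa.
CL = W/(q·S) = 14421 / (1948 × 12.2) = 0.6068.
CD = 0.0321 + 0.0459 × 0.6068² = 0.049.
L/D = CL/CD = 0.6068 / 0.049 = 12.4

L/D = 12.4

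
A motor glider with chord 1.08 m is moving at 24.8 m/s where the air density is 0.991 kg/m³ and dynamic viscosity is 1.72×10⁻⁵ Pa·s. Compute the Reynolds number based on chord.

Re = 1.54×10^6

Re = ρ·v·c/μ = 0.991 × 24.8 × 1.08 / (1.72×10⁻⁵) = 1.54×10^6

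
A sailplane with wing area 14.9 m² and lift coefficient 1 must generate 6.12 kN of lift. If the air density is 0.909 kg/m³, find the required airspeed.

v = 30.1 m/s

L = ½ρv²S·CL ⇒ v = √(2L/(ρ·S·CL))
v = √(2 × 6120 / (0.909 × 14.9 × 1)) = √903.7 = 30.1 m/s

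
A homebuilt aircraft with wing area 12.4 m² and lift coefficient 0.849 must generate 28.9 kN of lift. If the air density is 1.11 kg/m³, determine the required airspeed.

v = 70.3 m/s

L = ½ρv²S·CL ⇒ v = √(2L/(ρ·S·CL))
v = √(2 × 28900 / (1.11 × 12.4 × 0.849)) = √4946 = 70.3 m/s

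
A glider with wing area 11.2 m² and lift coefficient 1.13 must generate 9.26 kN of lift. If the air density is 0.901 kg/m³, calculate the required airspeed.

v = 40.3 m/s

L = ½ρv²S·CL ⇒ v = √(2L/(ρ·S·CL))
v = √(2 × 9260 / (0.901 × 11.2 × 1.13)) = √1624 = 40.3 m/s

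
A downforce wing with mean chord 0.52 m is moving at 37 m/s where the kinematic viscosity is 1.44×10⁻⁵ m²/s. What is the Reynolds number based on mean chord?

Re = v·c/ν = 37 × 0.52 / (1.44×10⁻⁵) = 1.34×10^6

Re = 1.34×10^6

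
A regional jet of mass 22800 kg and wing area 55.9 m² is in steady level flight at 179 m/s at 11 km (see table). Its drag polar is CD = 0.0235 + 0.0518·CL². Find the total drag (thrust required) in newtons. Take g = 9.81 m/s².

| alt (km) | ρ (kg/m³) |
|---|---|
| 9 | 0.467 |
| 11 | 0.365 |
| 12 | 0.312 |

At 11 km, from the table: ρ = 0.365 kg/m³.
Weight W = mg = 22800 × 9.81 = 2.2367×10^5 N; in level flight L = W.
Dynamic pressure q = 0.5 × 0.365 × 179² = 5847 Pa.
CL = W/(q·S) = 2.2367×10^5 / (5847 × 55.9) = 0.6843.
CD = 0.0235 + 0.0518 × 0.6843² = 0.04775.
D = q·S·CD = 5847 × 55.9 × 0.04775 = 15610 N

D = 15600 N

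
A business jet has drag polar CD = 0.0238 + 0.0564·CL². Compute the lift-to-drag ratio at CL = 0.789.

CD = 0.0238 + 0.0564 × 0.789² = 0.05891
L/D = CL/CD = 0.789 / 0.05891 = 13.4

L/D = 13.4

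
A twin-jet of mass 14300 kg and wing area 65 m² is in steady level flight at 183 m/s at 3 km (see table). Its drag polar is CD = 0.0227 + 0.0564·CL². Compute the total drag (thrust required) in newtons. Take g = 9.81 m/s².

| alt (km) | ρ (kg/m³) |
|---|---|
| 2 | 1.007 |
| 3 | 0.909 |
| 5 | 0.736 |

D = 23600 N

At 3 km, from the table: ρ = 0.909 kg/m³.
Weight W = mg = 14300 × 9.81 = 1.4028×10^5 N; in level flight L = W.
Dynamic pressure q = 0.5 × 0.909 × 183² = 15220 Pa.
CL = W/(q·S) = 1.4028×10^5 / (15220 × 65) = 0.1418.
CD = 0.0227 + 0.0564 × 0.1418² = 0.02383.
D = q·S·CD = 15220 × 65 × 0.02383 = 23580 N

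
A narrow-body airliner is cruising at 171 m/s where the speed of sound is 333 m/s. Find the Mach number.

M = v/a = 171 / 333 = 0.514

M = 0.514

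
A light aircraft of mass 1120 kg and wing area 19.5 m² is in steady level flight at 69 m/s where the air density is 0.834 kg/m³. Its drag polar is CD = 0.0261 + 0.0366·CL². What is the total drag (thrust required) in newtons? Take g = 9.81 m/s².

D = 1120 N

In steady level flight, lift balances weight: W = mg = 1120 × 9.81 = 10987 N.
Dynamic pressure q = 0.5 × 0.834 × 69² = 1985 Pa.
CL = 2W/(ρv²S) = 2×10987/(0.834×69²×19.5) = 0.2838.
CD = 0.0261 + 0.0366 × 0.2838² = 0.02905.
D = q·S·CD = 1985 × 19.5 × 0.02905 = 1125 N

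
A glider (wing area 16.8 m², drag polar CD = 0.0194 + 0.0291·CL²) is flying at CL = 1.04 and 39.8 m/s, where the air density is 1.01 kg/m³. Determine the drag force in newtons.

D = 684 N

CD = 0.0194 + 0.0291 × 1.04² = 0.05087
D = ½ρv²S·CD = ½ × 1.01 × 39.8² × 16.8 × 0.05087 = 684 N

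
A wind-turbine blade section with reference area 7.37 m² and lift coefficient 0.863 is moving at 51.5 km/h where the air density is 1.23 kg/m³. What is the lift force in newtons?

L = 801 N

Convert speed: v = 51.5 km/h ÷ 3.6 = 14.31 m/s.
Dynamic pressure q = ½ρv² = ½ × 1.23 × 14.31² = 125.9 Pa.
L = q·S·CL = 125.9 × 7.37 × 0.863 = 801 N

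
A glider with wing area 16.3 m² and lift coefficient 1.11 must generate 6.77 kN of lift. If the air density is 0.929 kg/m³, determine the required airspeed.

L = ½ρv²S·CL ⇒ v = √(2L/(ρ·S·CL))
v = √(2 × 6770 / (0.929 × 16.3 × 1.11)) = √805.5 = 28.4 m/s

v = 28.4 m/s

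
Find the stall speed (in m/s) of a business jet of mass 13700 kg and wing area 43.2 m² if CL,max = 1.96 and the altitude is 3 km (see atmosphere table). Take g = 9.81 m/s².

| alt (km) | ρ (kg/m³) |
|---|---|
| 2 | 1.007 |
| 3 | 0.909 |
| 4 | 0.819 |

V_stall = 59.1 m/s

At 3 km, from the table: ρ = 0.909 kg/m³.
Weight W = mg = 13700 × 9.81 = 1.344×10^5 N.
V_stall = √(2W/(ρ·S·CL,max)) = √(2 × 1.344×10^5 / (0.909 × 43.2 × 1.96))
V_stall = √3492 = 59.1 m/s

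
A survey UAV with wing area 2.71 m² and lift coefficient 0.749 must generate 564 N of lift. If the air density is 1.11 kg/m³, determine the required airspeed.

L = ½ρv²S·CL ⇒ v = √(2L/(ρ·S·CL))
v = √(2 × 564 / (1.11 × 2.71 × 0.749)) = √500.7 = 22.4 m/s

v = 22.4 m/s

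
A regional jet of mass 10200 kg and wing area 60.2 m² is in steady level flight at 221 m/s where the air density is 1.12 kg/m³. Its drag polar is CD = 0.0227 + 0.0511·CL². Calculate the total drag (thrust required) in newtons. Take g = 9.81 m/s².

Weight W = mg = 10200 × 9.81 = 1.0006×10^5 N; in level flight L = W.
Dynamic pressure q = 0.5 × 1.12 × 221² = 27350 Pa.
CL = 2W/(ρv²S) = 2×1.0006×10^5/(1.12×221²×60.2) = 0.06077.
CD = 0.0227 + 0.0511 × 0.06077² = 0.02289.
D = q·S·CD = 27350 × 60.2 × 0.02289 = 37690 N

D = 37700 N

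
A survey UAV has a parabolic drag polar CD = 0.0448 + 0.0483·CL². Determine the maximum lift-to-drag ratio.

For CD = CD0 + K·CL², (L/D)max occurs at CL* = √(CD0/K) and equals 1/(2√(K·CD0)).
(L/D)max = 1/(2√(0.0483 × 0.0448)) = 1/(2 × 0.04652) = 10.7

(L/D)max = 10.7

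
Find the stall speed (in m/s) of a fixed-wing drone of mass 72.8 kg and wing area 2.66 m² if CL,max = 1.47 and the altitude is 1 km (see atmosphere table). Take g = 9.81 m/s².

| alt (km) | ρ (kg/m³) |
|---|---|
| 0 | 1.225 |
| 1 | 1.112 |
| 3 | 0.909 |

At 1 km, from the table: ρ = 1.112 kg/m³.
Stall occurs when L = W at CL,max. W = mg = 72.8 × 9.81 = 714.2 N.
V_stall = √(2W/(ρ·S·CL,max)) = √(2 × 714.2 / (1.112 × 2.66 × 1.47))
V_stall = √328.5 = 18.1 m/s

V_stall = 18.1 m/s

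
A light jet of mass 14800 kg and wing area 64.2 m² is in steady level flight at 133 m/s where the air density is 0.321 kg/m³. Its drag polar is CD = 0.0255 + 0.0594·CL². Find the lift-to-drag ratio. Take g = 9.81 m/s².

L/D = 12.6

In steady level flight, lift balances weight: W = mg = 14800 × 9.81 = 1.4519×10^5 N.
q = ½ρv² = ½ × 0.321 × 133² = 2839 Pa.
CL = 2W/(ρv²S) = 2×1.4519×10^5/(0.321×133²×64.2) = 0.7966.
CD = 0.0255 + 0.0594 × 0.7966² = 0.06319.
L/D = CL/CD = 0.7966 / 0.06319 = 12.6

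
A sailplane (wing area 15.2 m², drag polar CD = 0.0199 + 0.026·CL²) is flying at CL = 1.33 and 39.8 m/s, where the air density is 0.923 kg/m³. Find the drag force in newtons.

D = 732 N

CD = 0.0199 + 0.026 × 1.33² = 0.06589
D = ½ρv²S·CD = ½ × 0.923 × 39.8² × 15.2 × 0.06589 = 732 N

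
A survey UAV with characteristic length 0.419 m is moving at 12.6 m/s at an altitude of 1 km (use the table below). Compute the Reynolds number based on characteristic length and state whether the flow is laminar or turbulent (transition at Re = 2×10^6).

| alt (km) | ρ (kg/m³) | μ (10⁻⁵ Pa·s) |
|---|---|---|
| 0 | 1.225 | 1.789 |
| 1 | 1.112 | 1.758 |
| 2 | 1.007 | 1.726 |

At 1 km, from the table: ρ = 1.112 kg/m³, μ = 1.758×10⁻⁵ Pa·s.
Re = ρ·v·c/μ = 1.112 × 12.6 × 0.419 / (1.758×10⁻⁵) = 3.34×10^5
Since 3.34×10^5 < 2×10^6, the flow is laminar.

Re = 3.34×10^5 (laminar)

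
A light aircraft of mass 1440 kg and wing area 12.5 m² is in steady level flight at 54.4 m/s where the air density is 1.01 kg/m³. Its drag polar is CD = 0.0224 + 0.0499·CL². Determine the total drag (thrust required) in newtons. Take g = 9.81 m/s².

D = 951 N

Weight W = mg = 1440 × 9.81 = 14126 N; in level flight L = W.
q = ½ρv² = ½ × 1.01 × 54.4² = 1494 Pa.
CL = 2W/(ρv²S) = 2×14126/(1.01×54.4²×12.5) = 0.7562.
CD = 0.0224 + 0.0499 × 0.7562² = 0.05093.
D = q·S·CD = 1494 × 12.5 × 0.05093 = 951.5 N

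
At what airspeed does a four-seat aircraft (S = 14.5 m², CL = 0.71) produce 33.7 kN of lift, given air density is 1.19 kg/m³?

v = 74.2 m/s

L = ½ρv²S·CL ⇒ v = √(2L/(ρ·S·CL))
v = √(2 × 33700 / (1.19 × 14.5 × 0.71)) = √5502 = 74.2 m/s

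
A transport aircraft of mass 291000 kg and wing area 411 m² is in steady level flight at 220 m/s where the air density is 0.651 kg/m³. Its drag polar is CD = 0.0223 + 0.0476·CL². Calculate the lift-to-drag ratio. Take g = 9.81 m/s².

In steady level flight, lift balances weight: W = mg = 291000 × 9.81 = 2.8547×10^6 N.
Dynamic pressure q = 0.5 × 0.651 × 220² = 15750 Pa.
Required CL = L/(qS) = 2.8547×10^6/(15750·411) = 0.4409.
CD = 0.0223 + 0.0476 × 0.4409² = 0.03155.
L/D = CL/CD = 0.4409 / 0.03155 = 14

L/D = 14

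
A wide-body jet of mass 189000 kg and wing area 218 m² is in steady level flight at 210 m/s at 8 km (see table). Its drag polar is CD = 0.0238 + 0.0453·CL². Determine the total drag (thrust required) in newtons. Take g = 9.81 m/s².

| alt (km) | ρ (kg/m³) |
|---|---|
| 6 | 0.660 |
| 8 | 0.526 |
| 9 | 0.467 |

At 8 km, from the table: ρ = 0.526 kg/m³.
Level flight ⇒ L = W = m·g = 189000 × 9.81 = 1.8541×10^6 N.
q = ½ρv² = ½ × 0.526 × 210² = 11600 Pa.
Required CL = L/(qS) = 1.8541×10^6/(11600·218) = 0.7333.
CD = 0.0238 + 0.0453 × 0.7333² = 0.04816.
D = q·S·CD = 11600 × 218 × 0.04816 = 1.218×10^5 N

D = 1.22×10^5 N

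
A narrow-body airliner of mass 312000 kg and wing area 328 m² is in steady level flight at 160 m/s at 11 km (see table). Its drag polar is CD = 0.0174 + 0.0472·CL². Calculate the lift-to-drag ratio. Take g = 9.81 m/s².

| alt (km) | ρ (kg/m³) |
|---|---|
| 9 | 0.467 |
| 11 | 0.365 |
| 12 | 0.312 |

L/D = 9.71

At 11 km, from the table: ρ = 0.365 kg/m³.
Level flight ⇒ L = W = m·g = 312000 × 9.81 = 3.0607×10^6 N.
q = ½ρv² = ½ × 0.365 × 160² = 4672 Pa.
CL = 2W/(ρv²S) = 2×3.0607×10^6/(0.365×160²×328) = 1.997.
CD = 0.0174 + 0.0472 × 1.997² = 0.2057.
L/D = CL/CD = 1.997 / 0.2057 = 9.71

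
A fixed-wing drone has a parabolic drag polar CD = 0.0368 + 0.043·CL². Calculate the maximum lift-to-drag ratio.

For CD = CD0 + K·CL², (L/D)max occurs at CL* = √(CD0/K) and equals 1/(2√(K·CD0)).
(L/D)max = 1/(2√(0.043 × 0.0368)) = 1/(2 × 0.03978) = 12.6

(L/D)max = 12.6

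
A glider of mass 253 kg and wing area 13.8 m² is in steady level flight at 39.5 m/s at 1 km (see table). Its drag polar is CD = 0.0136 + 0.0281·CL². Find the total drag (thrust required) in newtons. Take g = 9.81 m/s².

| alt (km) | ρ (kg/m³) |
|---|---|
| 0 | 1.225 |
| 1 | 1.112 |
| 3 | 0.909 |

At 1 km, from the table: ρ = 1.112 kg/m³.
In steady level flight, lift balances weight: W = mg = 253 × 9.81 = 2481.9 N.
Dynamic pressure q = 0.5 × 1.112 × 39.5² = 867.5 Pa.
Required CL = L/(qS) = 2481.9/(867.5·13.8) = 0.2073.
CD = 0.0136 + 0.0281 × 0.2073² = 0.01481.
D = q·S·CD = 867.5 × 13.8 × 0.01481 = 177.3 N

D = 177 N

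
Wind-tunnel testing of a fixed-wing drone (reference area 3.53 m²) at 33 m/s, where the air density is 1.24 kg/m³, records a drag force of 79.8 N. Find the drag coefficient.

CD = 0.0335

From D = ½ρv²S·CD, rearranging gives CD = 2D/(ρv²S).
CD = 2 × 79.8 / (1.24 × 33² × 3.53) = 0.0335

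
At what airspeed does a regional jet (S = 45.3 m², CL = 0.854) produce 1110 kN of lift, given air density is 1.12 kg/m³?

v = 226 m/s

L = ½ρv²S·CL ⇒ v = √(2L/(ρ·S·CL))
v = √(2 × 1.11×10^6 / (1.12 × 45.3 × 0.854)) = √51240 = 226 m/s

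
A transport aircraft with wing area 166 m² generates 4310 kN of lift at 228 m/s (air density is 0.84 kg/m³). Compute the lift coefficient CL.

From L = ½ρv²S·CL, rearranging gives CL = 2L/(ρv²S).
CL = 2 × 4.31×10^6 / (0.84 × 228² × 166) = 1.19

CL = 1.19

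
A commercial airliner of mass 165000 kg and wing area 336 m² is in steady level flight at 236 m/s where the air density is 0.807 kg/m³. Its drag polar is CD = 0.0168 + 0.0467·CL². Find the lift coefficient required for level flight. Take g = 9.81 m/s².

CL = 0.214

Level flight ⇒ L = W = m·g = 165000 × 9.81 = 1.6186×10^6 N.
Dynamic pressure q = 0.5 × 0.807 × 236² = 22470 Pa.
Required CL = L/(qS) = 1.6186×10^6/(22470·336) = 0.2144.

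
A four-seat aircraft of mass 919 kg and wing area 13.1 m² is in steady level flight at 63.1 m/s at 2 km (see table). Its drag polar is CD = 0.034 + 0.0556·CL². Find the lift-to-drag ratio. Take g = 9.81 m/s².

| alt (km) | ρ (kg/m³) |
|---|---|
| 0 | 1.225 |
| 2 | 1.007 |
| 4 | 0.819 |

L/D = 8.47

At 2 km, from the table: ρ = 1.007 kg/m³.
Level flight ⇒ L = W = m·g = 919 × 9.81 = 9015.4 N.
q = ½ρv² = ½ × 1.007 × 63.1² = 2005 Pa.
Required CL = L/(qS) = 9015.4/(2005·13.1) = 0.3433.
CD = 0.034 + 0.0556 × 0.3433² = 0.04055.
L/D = CL/CD = 0.3433 / 0.04055 = 8.47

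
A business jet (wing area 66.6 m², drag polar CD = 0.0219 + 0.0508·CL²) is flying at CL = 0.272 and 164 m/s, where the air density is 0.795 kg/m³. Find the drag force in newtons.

CD = 0.0219 + 0.0508 × 0.272² = 0.02566
D = ½ρv²S·CD = ½ × 0.795 × 164² × 66.6 × 0.02566 = 18300 N

D = 18300 N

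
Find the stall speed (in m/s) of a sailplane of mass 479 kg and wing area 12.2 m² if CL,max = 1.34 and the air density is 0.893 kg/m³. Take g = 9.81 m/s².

V_stall = 25.4 m/s

Stall occurs when L = W at CL,max. W = mg = 479 × 9.81 = 4699 N.
From L = ½ρV²S·CL,max = W: V_stall = √(2W/(ρSCL,max)) = √(2·4699/(0.893·12.2·1.34))
V_stall = √643.8 = 25.4 m/s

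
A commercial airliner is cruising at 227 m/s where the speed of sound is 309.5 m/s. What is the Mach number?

M = 0.733

M = v/a = 227 / 309.5 = 0.733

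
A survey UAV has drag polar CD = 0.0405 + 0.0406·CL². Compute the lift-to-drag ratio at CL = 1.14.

CD = 0.0405 + 0.0406 × 1.14² = 0.09326
L/D = CL/CD = 1.14 / 0.09326 = 12.2

L/D = 12.2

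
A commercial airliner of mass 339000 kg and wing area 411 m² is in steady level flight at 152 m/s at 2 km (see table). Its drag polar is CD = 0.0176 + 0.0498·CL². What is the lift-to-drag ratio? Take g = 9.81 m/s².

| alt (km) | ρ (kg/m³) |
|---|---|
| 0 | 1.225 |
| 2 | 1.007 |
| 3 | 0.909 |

L/D = 16.7

At 2 km, from the table: ρ = 1.007 kg/m³.
In steady level flight, lift balances weight: W = mg = 339000 × 9.81 = 3.3256×10^6 N.
q = ½ρv² = ½ × 1.007 × 152² = 11630 Pa.
Required CL = L/(qS) = 3.3256×10^6/(11630·411) = 0.6956.
CD = 0.0176 + 0.0498 × 0.6956² = 0.04169.
L/D = CL/CD = 0.6956 / 0.04169 = 16.7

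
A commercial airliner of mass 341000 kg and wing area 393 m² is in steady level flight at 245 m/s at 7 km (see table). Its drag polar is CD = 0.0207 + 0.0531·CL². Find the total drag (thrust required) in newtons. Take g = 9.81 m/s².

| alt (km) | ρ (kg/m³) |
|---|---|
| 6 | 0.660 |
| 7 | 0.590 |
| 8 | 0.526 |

At 7 km, from the table: ρ = 0.590 kg/m³.
Level flight ⇒ L = W = m·g = 341000 × 9.81 = 3.3452×10^6 N.
q = ½ρv² = ½ × 0.59 × 245² = 17710 Pa.
Required CL = L/(qS) = 3.3452×10^6/(17710·393) = 0.4807.
CD = 0.0207 + 0.0531 × 0.4807² = 0.03297.
D = q·S·CD = 17710 × 393 × 0.03297 = 2.294×10^5 N

D = 2.29×10^5 N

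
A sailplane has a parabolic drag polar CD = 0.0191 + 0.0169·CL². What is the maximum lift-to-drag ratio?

For CD = CD0 + K·CL², (L/D)max occurs at CL* = √(CD0/K) and equals 1/(2√(K·CD0)).
(L/D)max = 1/(2√(0.0169 × 0.0191)) = 1/(2 × 0.01797) = 27.8

(L/D)max = 27.8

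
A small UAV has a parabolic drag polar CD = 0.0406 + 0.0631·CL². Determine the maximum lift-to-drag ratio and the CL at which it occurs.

(L/D)max = 9.88, at CL = 0.802

For CD = CD0 + K·CL², (L/D)max occurs at CL* = √(CD0/K) and equals 1/(2√(K·CD0)).
(L/D)max = 1/(2√(0.0631 × 0.0406)) = 1/(2 × 0.05061) = 9.88
CL* = √(0.0406/0.0631) = 0.802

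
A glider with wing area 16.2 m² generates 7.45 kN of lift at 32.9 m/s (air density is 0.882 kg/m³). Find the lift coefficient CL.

CL = 0.963

From L = ½ρv²S·CL, rearranging gives CL = 2L/(ρv²S).
CL = 2 × 7450 / (0.882 × 32.9² × 16.2) = 0.963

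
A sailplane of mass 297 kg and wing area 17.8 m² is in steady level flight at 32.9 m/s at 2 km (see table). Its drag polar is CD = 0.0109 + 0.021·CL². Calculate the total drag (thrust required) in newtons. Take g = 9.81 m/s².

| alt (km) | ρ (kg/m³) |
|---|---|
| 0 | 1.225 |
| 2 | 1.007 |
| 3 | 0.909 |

At 2 km, from the table: ρ = 1.007 kg/m³.
Weight W = mg = 297 × 9.81 = 2913.6 N; in level flight L = W.
q = ½ρv² = ½ × 1.007 × 32.9² = 545 Pa.
CL = 2W/(ρv²S) = 2×2913.6/(1.007×32.9²×17.8) = 0.3003.
CD = 0.0109 + 0.021 × 0.3003² = 0.01279.
D = q·S·CD = 545 × 17.8 × 0.01279 = 124.1 N

D = 124 N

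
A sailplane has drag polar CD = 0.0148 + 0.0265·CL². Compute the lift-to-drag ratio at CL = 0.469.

L/D = 22.7

CD = 0.0148 + 0.0265 × 0.469² = 0.02063
L/D = CL/CD = 0.469 / 0.02063 = 22.7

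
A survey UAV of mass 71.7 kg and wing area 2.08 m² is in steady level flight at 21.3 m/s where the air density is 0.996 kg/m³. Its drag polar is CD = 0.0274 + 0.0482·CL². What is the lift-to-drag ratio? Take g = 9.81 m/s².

L/D = 11.1

Level flight ⇒ L = W = m·g = 71.7 × 9.81 = 703.38 N.
q = ½ρv² = ½ × 0.996 × 21.3² = 225.9 Pa.
Required CL = L/(qS) = 703.38/(225.9·2.08) = 1.497.
CD = 0.0274 + 0.0482 × 1.497² = 0.1354.
L/D = CL/CD = 1.497 / 0.1354 = 11.1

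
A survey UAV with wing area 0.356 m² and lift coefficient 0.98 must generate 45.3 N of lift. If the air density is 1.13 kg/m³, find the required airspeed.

L = ½ρv²S·CL ⇒ v = √(2L/(ρ·S·CL))
v = √(2 × 45.3 / (1.13 × 0.356 × 0.98)) = √229.8 = 15.2 m/s

v = 15.2 m/s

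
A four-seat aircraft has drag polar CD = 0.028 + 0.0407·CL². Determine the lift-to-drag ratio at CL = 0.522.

L/D = 13.4

CD = 0.028 + 0.0407 × 0.522² = 0.03909
L/D = CL/CD = 0.522 / 0.03909 = 13.4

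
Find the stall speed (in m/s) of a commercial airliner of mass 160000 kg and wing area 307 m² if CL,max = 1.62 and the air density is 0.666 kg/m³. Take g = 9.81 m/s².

Stall occurs when L = W at CL,max. W = mg = 160000 × 9.81 = 1.57×10^6 N.
From L = ½ρV²S·CL,max = W: V_stall = √(2W/(ρSCL,max)) = √(2·1.57×10^6/(0.666·307·1.62))
V_stall = √9477 = 97.4 m/s

V_stall = 97.4 m/s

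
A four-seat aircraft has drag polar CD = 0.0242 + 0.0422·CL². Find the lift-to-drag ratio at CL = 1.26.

L/D = 13.8

CD = 0.0242 + 0.0422 × 1.26² = 0.0912
L/D = CL/CD = 1.26 / 0.0912 = 13.8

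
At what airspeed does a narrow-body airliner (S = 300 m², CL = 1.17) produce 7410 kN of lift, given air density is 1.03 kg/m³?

L = ½ρv²S·CL ⇒ v = √(2L/(ρ·S·CL))
v = √(2 × 7.41×10^6 / (1.03 × 300 × 1.17)) = √40990 = 202 m/s

v = 202 m/s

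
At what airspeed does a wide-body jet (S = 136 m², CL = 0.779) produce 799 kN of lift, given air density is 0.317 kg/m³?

v = 218 m/s

L = ½ρv²S·CL ⇒ v = √(2L/(ρ·S·CL))
v = √(2 × 7.99×10^5 / (0.317 × 136 × 0.779)) = √47580 = 218 m/s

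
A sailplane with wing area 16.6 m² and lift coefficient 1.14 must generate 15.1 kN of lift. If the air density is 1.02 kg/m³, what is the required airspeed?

L = ½ρv²S·CL ⇒ v = √(2L/(ρ·S·CL))
v = √(2 × 15100 / (1.02 × 16.6 × 1.14)) = √1565 = 39.6 m/s

v = 39.6 m/s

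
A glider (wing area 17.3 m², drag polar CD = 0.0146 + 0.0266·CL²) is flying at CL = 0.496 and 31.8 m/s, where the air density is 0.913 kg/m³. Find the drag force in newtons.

D = 169 N

CD = 0.0146 + 0.0266 × 0.496² = 0.02114
D = ½ρv²S·CD = ½ × 0.913 × 31.8² × 17.3 × 0.02114 = 169 N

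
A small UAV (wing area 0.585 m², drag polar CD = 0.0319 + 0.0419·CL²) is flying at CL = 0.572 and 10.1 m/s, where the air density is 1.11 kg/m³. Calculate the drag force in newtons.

CD = 0.0319 + 0.0419 × 0.572² = 0.04561
D = ½ρv²S·CD = ½ × 1.11 × 10.1² × 0.585 × 0.04561 = 1.51 N

D = 1.51 N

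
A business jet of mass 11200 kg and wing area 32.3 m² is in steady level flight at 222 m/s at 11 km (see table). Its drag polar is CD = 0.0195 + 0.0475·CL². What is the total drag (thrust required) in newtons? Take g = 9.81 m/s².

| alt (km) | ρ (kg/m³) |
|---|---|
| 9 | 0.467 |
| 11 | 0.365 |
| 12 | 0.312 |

At 11 km, from the table: ρ = 0.365 kg/m³.
In steady level flight, lift balances weight: W = mg = 11200 × 9.81 = 1.0987×10^5 N.
q = ½ρv² = ½ × 0.365 × 222² = 8994 Pa.
Required CL = L/(qS) = 1.0987×10^5/(8994·32.3) = 0.3782.
CD = 0.0195 + 0.0475 × 0.3782² = 0.02629.
D = q·S·CD = 8994 × 32.3 × 0.02629 = 7639 N

D = 7640 N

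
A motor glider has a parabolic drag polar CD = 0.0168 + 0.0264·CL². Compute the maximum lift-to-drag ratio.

(L/D)max = 23.7

For CD = CD0 + K·CL², (L/D)max occurs at CL* = √(CD0/K) and equals 1/(2√(K·CD0)).
(L/D)max = 1/(2√(0.0264 × 0.0168)) = 1/(2 × 0.02106) = 23.7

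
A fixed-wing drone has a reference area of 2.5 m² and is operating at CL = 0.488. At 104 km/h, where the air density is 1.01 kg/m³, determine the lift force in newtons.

L = 514 N

Convert speed: v = 104 km/h ÷ 3.6 = 28.89 m/s.
Dynamic pressure q = ½ρv² = ½ × 1.01 × 28.89² = 421.5 Pa.
L = q·S·CL = 421.5 × 2.5 × 0.488 = 514 N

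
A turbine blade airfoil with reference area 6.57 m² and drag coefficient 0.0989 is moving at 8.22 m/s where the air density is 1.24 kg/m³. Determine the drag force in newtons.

Dynamic pressure q = ½ρv² = ½ × 1.24 × 8.22² = 41.89 Pa.
D = q·S·CD = 41.89 × 6.57 × 0.0989 = 27.2 N

D = 27.2 N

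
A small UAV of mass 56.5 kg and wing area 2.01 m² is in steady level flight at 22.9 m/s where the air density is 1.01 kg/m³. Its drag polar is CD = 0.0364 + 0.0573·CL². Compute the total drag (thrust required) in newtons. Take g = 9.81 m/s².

In steady level flight, lift balances weight: W = mg = 56.5 × 9.81 = 554.26 N.
Dynamic pressure q = 0.5 × 1.01 × 22.9² = 264.8 Pa.
CL = W/(q·S) = 554.26 / (264.8 × 2.01) = 1.041.
CD = 0.0364 + 0.0573 × 1.041² = 0.09853.
D = q·S·CD = 264.8 × 2.01 × 0.09853 = 52.45 N

D = 52.4 N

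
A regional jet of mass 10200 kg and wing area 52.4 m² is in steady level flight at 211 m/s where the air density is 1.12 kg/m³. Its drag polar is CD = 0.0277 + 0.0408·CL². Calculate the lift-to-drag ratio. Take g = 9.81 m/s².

Level flight ⇒ L = W = m·g = 10200 × 9.81 = 1.0006×10^5 N.
Dynamic pressure q = 0.5 × 1.12 × 211² = 24930 Pa.
CL = W/(q·S) = 1.0006×10^5 / (24930 × 52.4) = 0.07659.
CD = 0.0277 + 0.0408 × 0.07659² = 0.02794.
L/D = CL/CD = 0.07659 / 0.02794 = 2.74

L/D = 2.74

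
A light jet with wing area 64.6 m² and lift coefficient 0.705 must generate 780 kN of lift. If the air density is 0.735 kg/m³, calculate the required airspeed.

L = ½ρv²S·CL ⇒ v = √(2L/(ρ·S·CL))
v = √(2 × 7.8×10^5 / (0.735 × 64.6 × 0.705)) = √46600 = 216 m/s

v = 216 m/s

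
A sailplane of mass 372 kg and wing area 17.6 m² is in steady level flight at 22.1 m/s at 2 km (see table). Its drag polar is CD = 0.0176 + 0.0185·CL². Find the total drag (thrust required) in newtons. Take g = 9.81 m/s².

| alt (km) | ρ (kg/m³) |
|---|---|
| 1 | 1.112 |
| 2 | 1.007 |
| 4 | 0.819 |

At 2 km, from the table: ρ = 1.007 kg/m³.
In steady level flight, lift balances weight: W = mg = 372 × 9.81 = 3649.3 N.
q = ½ρv² = ½ × 1.007 × 22.1² = 245.9 Pa.
CL = 2W/(ρv²S) = 2×3649.3/(1.007×22.1²×17.6) = 0.8432.
CD = 0.0176 + 0.0185 × 0.8432² = 0.03075.
D = q·S·CD = 245.9 × 17.6 × 0.03075 = 133.1 N

D = 133 N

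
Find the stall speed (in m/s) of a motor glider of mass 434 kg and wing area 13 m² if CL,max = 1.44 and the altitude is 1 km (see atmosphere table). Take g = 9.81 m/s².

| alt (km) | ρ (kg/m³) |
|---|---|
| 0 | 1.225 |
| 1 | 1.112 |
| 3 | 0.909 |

V_stall = 20.2 m/s

At 1 km, from the table: ρ = 1.112 kg/m³.
Weight W = mg = 434 × 9.81 = 4258 N.
From L = ½ρV²S·CL,max = W: V_stall = √(2W/(ρSCL,max)) = √(2·4258/(1.112·13·1.44))
V_stall = √409.1 = 20.2 m/s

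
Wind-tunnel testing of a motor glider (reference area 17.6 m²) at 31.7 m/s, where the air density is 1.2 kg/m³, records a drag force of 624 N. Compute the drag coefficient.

From D = ½ρv²S·CD, rearranging gives CD = 2D/(ρv²S).
CD = 2 × 624 / (1.2 × 31.7² × 17.6) = 0.0588

CD = 0.0588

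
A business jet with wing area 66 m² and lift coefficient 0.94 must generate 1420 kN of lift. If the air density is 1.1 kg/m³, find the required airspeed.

v = 204 m/s

L = ½ρv²S·CL ⇒ v = √(2L/(ρ·S·CL))
v = √(2 × 1.42×10^6 / (1.1 × 66 × 0.94)) = √41620 = 204 m/s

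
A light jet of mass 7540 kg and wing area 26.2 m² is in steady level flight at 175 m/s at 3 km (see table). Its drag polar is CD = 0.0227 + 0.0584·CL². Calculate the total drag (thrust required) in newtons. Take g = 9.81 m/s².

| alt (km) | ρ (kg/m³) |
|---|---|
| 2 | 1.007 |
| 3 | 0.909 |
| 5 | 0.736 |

D = 9150 N

At 3 km, from the table: ρ = 0.909 kg/m³.
In steady level flight, lift balances weight: W = mg = 7540 × 9.81 = 73967 N.
Dynamic pressure q = 0.5 × 0.909 × 175² = 13920 Pa.
CL = W/(q·S) = 73967 / (13920 × 26.2) = 0.2028.
CD = 0.0227 + 0.0584 × 0.2028² = 0.0251.
D = q·S·CD = 13920 × 26.2 × 0.0251 = 9154 N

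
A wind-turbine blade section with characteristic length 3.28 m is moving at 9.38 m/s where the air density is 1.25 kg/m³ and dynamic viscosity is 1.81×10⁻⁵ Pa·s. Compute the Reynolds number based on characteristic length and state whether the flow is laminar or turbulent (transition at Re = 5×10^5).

Re = ρ·v·c/μ = 1.25 × 9.38 × 3.28 / (1.81×10⁻⁵) = 2.12×10^6
Since 2.12×10^6 > 5×10^5, the flow is turbulent.

Re = 2.12×10^6 (turbulent)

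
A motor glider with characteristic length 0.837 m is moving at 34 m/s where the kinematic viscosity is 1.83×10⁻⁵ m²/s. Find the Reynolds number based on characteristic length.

Re = 1.56×10^6

Re = v·c/ν = 34 × 0.837 / (1.83×10⁻⁵) = 1.56×10^6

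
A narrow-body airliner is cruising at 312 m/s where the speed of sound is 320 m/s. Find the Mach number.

M = v/a = 312 / 320 = 0.975

M = 0.975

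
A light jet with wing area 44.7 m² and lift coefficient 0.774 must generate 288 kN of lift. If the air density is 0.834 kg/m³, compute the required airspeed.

L = ½ρv²S·CL ⇒ v = √(2L/(ρ·S·CL))
v = √(2 × 2.88×10^5 / (0.834 × 44.7 × 0.774)) = √19960 = 141 m/s

v = 141 m/s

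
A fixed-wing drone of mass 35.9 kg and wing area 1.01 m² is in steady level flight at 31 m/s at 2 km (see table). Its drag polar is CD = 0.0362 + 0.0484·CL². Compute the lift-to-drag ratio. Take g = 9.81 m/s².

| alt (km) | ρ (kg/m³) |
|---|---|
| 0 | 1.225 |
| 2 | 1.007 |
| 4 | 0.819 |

L/D = 11.7

At 2 km, from the table: ρ = 1.007 kg/m³.
Level flight ⇒ L = W = m·g = 35.9 × 9.81 = 352.18 N.
Dynamic pressure q = 0.5 × 1.007 × 31² = 483.9 Pa.
CL = 2W/(ρv²S) = 2×352.18/(1.007×31²×1.01) = 0.7206.
CD = 0.0362 + 0.0484 × 0.7206² = 0.06134.
L/D = CL/CD = 0.7206 / 0.06134 = 11.7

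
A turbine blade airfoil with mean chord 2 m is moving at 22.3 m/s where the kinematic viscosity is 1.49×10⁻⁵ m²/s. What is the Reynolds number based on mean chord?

Re = 2.99×10^6

Re = v·c/ν = 22.3 × 2 / (1.49×10⁻⁵) = 2.99×10^6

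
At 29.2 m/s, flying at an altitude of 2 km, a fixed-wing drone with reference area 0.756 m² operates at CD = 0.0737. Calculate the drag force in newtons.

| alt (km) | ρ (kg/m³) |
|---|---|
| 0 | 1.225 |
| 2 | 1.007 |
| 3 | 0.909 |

At 2 km, from the table: ρ = 1.007 kg/m³.
D = ½ρv²S·CD = ½ × 1.007 × 29.2² × 0.756 × 0.0737 = 23.9 N

D = 23.9 N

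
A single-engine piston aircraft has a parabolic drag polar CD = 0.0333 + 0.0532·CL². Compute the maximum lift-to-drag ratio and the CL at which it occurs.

For CD = CD0 + K·CL², (L/D)max occurs at CL* = √(CD0/K) and equals 1/(2√(K·CD0)).
(L/D)max = 1/(2√(0.0532 × 0.0333)) = 1/(2 × 0.04209) = 11.9
CL* = √(0.0333/0.0532) = 0.791

(L/D)max = 11.9, at CL = 0.791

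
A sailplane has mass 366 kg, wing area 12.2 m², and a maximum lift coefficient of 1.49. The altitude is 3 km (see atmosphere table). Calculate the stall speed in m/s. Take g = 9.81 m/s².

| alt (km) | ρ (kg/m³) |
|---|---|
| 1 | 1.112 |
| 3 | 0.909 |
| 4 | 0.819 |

V_stall = 20.8 m/s

At 3 km, from the table: ρ = 0.909 kg/m³.
Stall occurs when L = W at CL,max. W = mg = 366 × 9.81 = 3590 N.
V_stall = √(2W/(ρ·S·CL,max)) = √(2 × 3590 / (0.909 × 12.2 × 1.49))
V_stall = √434.6 = 20.8 m/s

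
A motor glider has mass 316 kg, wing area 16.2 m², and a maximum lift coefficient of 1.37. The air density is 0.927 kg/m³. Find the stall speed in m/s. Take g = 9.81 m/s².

Weight W = mg = 316 × 9.81 = 3100 N.
From L = ½ρV²S·CL,max = W: V_stall = √(2W/(ρSCL,max)) = √(2·3100/(0.927·16.2·1.37))
V_stall = √301.3 = 17.4 m/s

V_stall = 17.4 m/s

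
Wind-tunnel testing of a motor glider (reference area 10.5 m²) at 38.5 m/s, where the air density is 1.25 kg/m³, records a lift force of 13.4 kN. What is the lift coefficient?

CL = 1.38

From L = ½ρv²S·CL, rearranging gives CL = 2L/(ρv²S).
CL = 2 × 13400 / (1.25 × 38.5² × 10.5) = 1.38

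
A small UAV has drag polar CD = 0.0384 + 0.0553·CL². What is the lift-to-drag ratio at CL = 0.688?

L/D = 10.7

CD = 0.0384 + 0.0553 × 0.688² = 0.06458
L/D = CL/CD = 0.688 / 0.06458 = 10.7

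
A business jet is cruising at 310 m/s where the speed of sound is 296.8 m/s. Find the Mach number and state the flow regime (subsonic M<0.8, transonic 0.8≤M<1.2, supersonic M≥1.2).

M = v/a = 310 / 296.8 = 1.04
M = 1.04 → transonic.

M = 1.04 (transonic)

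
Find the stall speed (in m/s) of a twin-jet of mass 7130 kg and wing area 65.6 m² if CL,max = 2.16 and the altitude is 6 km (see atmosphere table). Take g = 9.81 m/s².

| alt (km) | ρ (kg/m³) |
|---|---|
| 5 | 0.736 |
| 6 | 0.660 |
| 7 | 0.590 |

V_stall = 38.7 m/s

At 6 km, from the table: ρ = 0.660 kg/m³.
At stall, lift equals weight: L = W = m·g = 7130 × 9.81 = 69950 N.
From L = ½ρV²S·CL,max = W: V_stall = √(2W/(ρSCL,max)) = √(2·69950/(0.66·65.6·2.16))
V_stall = √1496 = 38.7 m/s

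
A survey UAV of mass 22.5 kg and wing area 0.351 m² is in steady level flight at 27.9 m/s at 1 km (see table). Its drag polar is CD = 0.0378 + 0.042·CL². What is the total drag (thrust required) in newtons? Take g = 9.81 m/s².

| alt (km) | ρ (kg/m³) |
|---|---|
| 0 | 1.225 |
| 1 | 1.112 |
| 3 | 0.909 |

D = 19.2 N

At 1 km, from the table: ρ = 1.112 kg/m³.
In steady level flight, lift balances weight: W = mg = 22.5 × 9.81 = 220.73 N.
q = ½ρv² = ½ × 1.112 × 27.9² = 432.8 Pa.
CL = W/(q·S) = 220.73 / (432.8 × 0.351) = 1.453.
CD = 0.0378 + 0.042 × 1.453² = 0.1265.
D = q·S·CD = 432.8 × 0.351 × 0.1265 = 19.21 N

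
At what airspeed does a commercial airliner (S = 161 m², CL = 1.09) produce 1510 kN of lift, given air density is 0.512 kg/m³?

L = ½ρv²S·CL ⇒ v = √(2L/(ρ·S·CL))
v = √(2 × 1.51×10^6 / (0.512 × 161 × 1.09)) = √33610 = 183 m/s

v = 183 m/s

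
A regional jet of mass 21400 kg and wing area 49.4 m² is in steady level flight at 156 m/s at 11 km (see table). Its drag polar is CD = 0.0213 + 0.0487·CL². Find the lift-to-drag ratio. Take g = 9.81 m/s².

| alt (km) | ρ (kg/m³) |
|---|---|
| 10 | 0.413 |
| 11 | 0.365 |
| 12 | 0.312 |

At 11 km, from the table: ρ = 0.365 kg/m³.
Weight W = mg = 21400 × 9.81 = 2.0993×10^5 N; in level flight L = W.
Dynamic pressure q = 0.5 × 0.365 × 156² = 4441 Pa.
Required CL = L/(qS) = 2.0993×10^5/(4441·49.4) = 0.9568.
CD = 0.0213 + 0.0487 × 0.9568² = 0.06589.
L/D = CL/CD = 0.9568 / 0.06589 = 14.5

L/D = 14.5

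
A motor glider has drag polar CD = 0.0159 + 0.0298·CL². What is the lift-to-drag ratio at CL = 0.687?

L/D = 22.9

CD = 0.0159 + 0.0298 × 0.687² = 0.02996
L/D = CL/CD = 0.687 / 0.02996 = 22.9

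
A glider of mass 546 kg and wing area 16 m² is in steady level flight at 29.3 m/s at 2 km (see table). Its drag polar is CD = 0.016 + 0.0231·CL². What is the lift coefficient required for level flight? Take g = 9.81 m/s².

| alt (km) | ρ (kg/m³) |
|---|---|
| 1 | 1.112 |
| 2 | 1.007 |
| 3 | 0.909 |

CL = 0.774

At 2 km, from the table: ρ = 1.007 kg/m³.
In steady level flight, lift balances weight: W = mg = 546 × 9.81 = 5356.3 N.
q = ½ρv² = ½ × 1.007 × 29.3² = 432.2 Pa.
CL = 2W/(ρv²S) = 2×5356.3/(1.007×29.3²×16) = 0.7745.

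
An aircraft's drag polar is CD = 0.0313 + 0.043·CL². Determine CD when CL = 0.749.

CD = 0.0554

CD = 0.0313 + 0.043 × 0.749² = 0.0313 + 0.02412 = 0.0554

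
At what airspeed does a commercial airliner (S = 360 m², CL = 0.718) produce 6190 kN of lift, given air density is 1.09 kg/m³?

v = 210 m/s

L = ½ρv²S·CL ⇒ v = √(2L/(ρ·S·CL))
v = √(2 × 6.19×10^6 / (1.09 × 360 × 0.718)) = √43940 = 210 m/s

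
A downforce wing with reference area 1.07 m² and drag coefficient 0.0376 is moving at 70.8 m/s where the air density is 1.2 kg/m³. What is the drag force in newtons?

Dynamic pressure q = ½ρv² = ½ × 1.2 × 70.8² = 3008 Pa.
D = q·S·CD = 3008 × 1.07 × 0.0376 = 121 N

D = 121 N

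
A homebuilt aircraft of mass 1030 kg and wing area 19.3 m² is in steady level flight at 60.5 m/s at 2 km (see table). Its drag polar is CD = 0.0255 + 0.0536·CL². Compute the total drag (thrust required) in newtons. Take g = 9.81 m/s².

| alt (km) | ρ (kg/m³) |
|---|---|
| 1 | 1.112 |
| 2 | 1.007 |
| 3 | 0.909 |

D = 1060 N

At 2 km, from the table: ρ = 1.007 kg/m³.
Weight W = mg = 1030 × 9.81 = 10104 N; in level flight L = W.
Dynamic pressure q = 0.5 × 1.007 × 60.5² = 1843 Pa.
CL = W/(q·S) = 10104 / (1843 × 19.3) = 0.2841.
CD = 0.0255 + 0.0536 × 0.2841² = 0.02983.
D = q·S·CD = 1843 × 19.3 × 0.02983 = 1061 N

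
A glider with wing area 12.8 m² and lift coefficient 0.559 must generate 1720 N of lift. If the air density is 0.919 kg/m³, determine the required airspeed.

L = ½ρv²S·CL ⇒ v = √(2L/(ρ·S·CL))
v = √(2 × 1720 / (0.919 × 12.8 × 0.559)) = √523.1 = 22.9 m/s

v = 22.9 m/s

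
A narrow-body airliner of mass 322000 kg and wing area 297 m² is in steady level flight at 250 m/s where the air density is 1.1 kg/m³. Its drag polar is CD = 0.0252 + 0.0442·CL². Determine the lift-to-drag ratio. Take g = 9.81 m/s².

L/D = 10.5

In steady level flight, lift balances weight: W = mg = 322000 × 9.81 = 3.1588×10^6 N.
q = ½ρv² = ½ × 1.1 × 250² = 34380 Pa.
CL = 2W/(ρv²S) = 2×3.1588×10^6/(1.1×250²×297) = 0.3094.
CD = 0.0252 + 0.0442 × 0.3094² = 0.02943.
L/D = CL/CD = 0.3094 / 0.02943 = 10.5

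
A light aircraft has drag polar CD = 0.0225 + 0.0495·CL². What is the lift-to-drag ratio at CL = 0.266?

L/D = 10.2

CD = 0.0225 + 0.0495 × 0.266² = 0.026
L/D = CL/CD = 0.266 / 0.026 = 10.2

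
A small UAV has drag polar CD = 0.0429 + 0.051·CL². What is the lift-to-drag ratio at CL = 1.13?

CD = 0.0429 + 0.051 × 1.13² = 0.108
L/D = CL/CD = 1.13 / 0.108 = 10.5

L/D = 10.5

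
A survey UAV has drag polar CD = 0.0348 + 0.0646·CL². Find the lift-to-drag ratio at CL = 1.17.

L/D = 9.49

CD = 0.0348 + 0.0646 × 1.17² = 0.1232
L/D = CL/CD = 1.17 / 0.1232 = 9.49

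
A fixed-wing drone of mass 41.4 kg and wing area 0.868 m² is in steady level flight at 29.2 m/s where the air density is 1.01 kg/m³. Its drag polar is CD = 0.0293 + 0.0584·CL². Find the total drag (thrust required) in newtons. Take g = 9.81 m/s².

In steady level flight, lift balances weight: W = mg = 41.4 × 9.81 = 406.13 N.
q = ½ρv² = ½ × 1.01 × 29.2² = 430.6 Pa.
CL = 2W/(ρv²S) = 2×406.13/(1.01×29.2²×0.868) = 1.087.
CD = 0.0293 + 0.0584 × 1.087² = 0.09826.
D = q·S·CD = 430.6 × 0.868 × 0.09826 = 36.72 N

D = 36.7 N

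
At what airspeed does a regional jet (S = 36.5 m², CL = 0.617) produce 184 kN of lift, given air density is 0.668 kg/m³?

v = 156 m/s

L = ½ρv²S·CL ⇒ v = √(2L/(ρ·S·CL))
v = √(2 × 1.84×10^5 / (0.668 × 36.5 × 0.617)) = √24460 = 156 m/s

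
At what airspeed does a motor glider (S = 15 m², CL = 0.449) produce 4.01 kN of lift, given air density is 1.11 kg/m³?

v = 32.8 m/s

L = ½ρv²S·CL ⇒ v = √(2L/(ρ·S·CL))
v = √(2 × 4010 / (1.11 × 15 × 0.449)) = √1073 = 32.8 m/s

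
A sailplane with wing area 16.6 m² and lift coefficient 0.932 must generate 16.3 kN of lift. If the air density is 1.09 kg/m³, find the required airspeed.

L = ½ρv²S·CL ⇒ v = √(2L/(ρ·S·CL))
v = √(2 × 16300 / (1.09 × 16.6 × 0.932)) = √1933 = 44 m/s

v = 44 m/s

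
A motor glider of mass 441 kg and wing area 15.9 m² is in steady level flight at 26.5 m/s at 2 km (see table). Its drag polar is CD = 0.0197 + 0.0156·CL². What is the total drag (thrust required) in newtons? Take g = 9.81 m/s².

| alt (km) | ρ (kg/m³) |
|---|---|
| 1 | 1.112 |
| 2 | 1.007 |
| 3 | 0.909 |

D = 163 N

At 2 km, from the table: ρ = 1.007 kg/m³.
Level flight ⇒ L = W = m·g = 441 × 9.81 = 4326.2 N.
Dynamic pressure q = 0.5 × 1.007 × 26.5² = 353.6 Pa.
CL = W/(q·S) = 4326.2 / (353.6 × 15.9) = 0.7695.
CD = 0.0197 + 0.0156 × 0.7695² = 0.02894.
D = q·S·CD = 353.6 × 15.9 × 0.02894 = 162.7 N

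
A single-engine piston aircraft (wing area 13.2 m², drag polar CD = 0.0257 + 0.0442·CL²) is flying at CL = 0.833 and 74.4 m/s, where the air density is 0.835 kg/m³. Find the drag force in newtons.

CD = 0.0257 + 0.0442 × 0.833² = 0.05637
D = ½ρv²S·CD = ½ × 0.835 × 74.4² × 13.2 × 0.05637 = 1720 N

D = 1720 N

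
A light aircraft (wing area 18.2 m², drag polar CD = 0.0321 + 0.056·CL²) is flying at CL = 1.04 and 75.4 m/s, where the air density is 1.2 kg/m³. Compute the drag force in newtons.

CD = 0.0321 + 0.056 × 1.04² = 0.09267
D = ½ρv²S·CD = ½ × 1.2 × 75.4² × 18.2 × 0.09267 = 5750 N

D = 5750 N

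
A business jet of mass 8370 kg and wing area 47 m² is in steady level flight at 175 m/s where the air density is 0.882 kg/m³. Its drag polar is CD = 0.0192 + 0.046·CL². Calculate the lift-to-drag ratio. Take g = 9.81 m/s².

L/D = 6.48

In steady level flight, lift balances weight: W = mg = 8370 × 9.81 = 82110 N.
q = ½ρv² = ½ × 0.882 × 175² = 13510 Pa.
CL = 2W/(ρv²S) = 2×82110/(0.882×175²×47) = 0.1294.
CD = 0.0192 + 0.046 × 0.1294² = 0.01997.
L/D = CL/CD = 0.1294 / 0.01997 = 6.48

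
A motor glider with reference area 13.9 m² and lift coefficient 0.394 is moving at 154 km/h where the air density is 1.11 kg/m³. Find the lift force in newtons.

Convert speed: v = 154 km/h ÷ 3.6 = 42.78 m/s.
Dynamic pressure q = ½ρv² = ½ × 1.11 × 42.78² = 1016 Pa.
L = q·S·CL = 1016 × 13.9 × 0.394 = 5560 N ≈ 5.56 kN

L = 5560 N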